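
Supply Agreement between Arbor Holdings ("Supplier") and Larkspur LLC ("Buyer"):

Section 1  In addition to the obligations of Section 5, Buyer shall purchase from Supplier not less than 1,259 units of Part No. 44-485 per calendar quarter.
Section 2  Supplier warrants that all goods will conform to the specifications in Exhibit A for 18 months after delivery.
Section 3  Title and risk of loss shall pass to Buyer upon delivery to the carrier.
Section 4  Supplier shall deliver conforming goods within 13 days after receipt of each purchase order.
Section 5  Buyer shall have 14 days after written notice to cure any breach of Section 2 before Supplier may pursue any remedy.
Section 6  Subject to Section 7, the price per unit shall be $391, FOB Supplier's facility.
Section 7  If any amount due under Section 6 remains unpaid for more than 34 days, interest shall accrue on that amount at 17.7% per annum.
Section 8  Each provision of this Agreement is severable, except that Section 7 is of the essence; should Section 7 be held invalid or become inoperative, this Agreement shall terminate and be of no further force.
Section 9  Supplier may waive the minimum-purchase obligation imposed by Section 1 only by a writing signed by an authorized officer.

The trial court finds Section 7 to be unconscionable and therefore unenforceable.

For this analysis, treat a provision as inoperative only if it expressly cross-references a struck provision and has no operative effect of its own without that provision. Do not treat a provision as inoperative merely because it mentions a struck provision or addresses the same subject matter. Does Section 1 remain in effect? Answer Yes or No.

Section 7 is struck. Nothing else in the Agreement is defined by reference to Section 7. Section 8 makes Section 7 an essential term, and Section 7 is the provision held invalid; under Section 8, the entire Agreement is therefore void. No provision of the Agreement survives. Section 1 is among the inoperative provisions, so the answer is no.

No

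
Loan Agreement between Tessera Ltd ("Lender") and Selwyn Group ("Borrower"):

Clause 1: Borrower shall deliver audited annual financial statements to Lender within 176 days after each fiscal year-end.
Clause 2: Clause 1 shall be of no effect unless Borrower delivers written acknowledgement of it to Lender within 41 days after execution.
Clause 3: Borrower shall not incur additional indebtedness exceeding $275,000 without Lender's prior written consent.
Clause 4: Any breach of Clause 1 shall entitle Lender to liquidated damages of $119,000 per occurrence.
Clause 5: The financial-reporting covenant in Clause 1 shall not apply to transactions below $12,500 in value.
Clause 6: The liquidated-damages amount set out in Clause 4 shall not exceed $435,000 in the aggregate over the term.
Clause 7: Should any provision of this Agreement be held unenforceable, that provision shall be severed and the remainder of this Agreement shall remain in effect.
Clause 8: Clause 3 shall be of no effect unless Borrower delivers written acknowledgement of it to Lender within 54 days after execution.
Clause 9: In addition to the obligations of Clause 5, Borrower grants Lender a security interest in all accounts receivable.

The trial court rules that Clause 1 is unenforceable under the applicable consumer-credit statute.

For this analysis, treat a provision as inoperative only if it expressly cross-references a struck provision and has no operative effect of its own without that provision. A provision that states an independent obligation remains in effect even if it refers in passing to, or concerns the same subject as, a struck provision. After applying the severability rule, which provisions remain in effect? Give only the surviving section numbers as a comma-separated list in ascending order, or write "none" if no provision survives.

3, 7, 8, 9

Clause 1 is struck. Clause 2 merely fixes the acknowledgement condition for Clause 1; with Clause 1 gone it has nothing to operate on and falls away. Clause 4 has no operative effect of its own apart from Clause 1 and is therefore inoperative. The whole of Clause 5 is the carve-out from the financial-reporting covenant, defined by reference to Clause 1, so Clause 5 cannot stand once Clause 1 is removed. The whole of Clause 6 is the aggregate cap on the liquidated-damages amount, defined by reference to Clause 4, so Clause 6 cannot stand once Clause 4 is removed. Although Clause 9 refers to Clause 5, its operative terms do not depend on Clause 5, so it remains in effect. Under the severability clause in Clause 7, the remaining provisions continue in force. Clause 3, Clause 7, Clause 8, and Clause 9 remain in effect.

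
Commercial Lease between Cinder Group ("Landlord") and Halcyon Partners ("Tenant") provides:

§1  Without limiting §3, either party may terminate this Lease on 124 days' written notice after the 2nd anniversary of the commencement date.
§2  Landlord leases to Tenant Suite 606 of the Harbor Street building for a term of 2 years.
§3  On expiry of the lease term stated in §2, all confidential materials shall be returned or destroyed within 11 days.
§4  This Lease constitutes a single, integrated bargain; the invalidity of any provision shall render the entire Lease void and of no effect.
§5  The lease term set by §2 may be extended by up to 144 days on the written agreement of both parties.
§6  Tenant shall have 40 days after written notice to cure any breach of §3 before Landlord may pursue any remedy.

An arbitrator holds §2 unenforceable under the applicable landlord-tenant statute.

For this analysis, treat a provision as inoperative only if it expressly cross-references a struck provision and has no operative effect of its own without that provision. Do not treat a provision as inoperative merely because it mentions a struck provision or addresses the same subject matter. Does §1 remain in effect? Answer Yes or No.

No

§2 is struck. §3 merely fixes the return obligation tied to §2; with §2 gone it has nothing to operate on and falls away. §5 has no operative effect of its own apart from §2 and is therefore inoperative. The only function of §6 is the cure period for breach of §3, so it cannot stand once §3 is removed. §4 provides that the Lease is not severable, so the invalidity of any one provision voids the entire Lease. No provision of the Lease survives. §1 is among the inoperative provisions, so the answer is no.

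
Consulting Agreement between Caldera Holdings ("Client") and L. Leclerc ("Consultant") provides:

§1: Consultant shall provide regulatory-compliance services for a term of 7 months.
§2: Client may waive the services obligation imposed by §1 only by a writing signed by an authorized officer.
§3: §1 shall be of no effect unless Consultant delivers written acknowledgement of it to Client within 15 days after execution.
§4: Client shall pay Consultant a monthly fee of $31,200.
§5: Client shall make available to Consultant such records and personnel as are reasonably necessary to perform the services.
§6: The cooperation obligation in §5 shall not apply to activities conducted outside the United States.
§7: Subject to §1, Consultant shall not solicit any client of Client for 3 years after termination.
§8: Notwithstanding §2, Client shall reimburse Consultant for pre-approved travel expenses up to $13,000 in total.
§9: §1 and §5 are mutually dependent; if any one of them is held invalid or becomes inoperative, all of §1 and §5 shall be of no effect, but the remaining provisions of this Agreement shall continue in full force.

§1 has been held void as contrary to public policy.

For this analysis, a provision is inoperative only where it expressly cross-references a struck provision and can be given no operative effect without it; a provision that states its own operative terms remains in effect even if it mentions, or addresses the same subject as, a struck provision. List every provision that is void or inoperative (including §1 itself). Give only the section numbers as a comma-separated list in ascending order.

1, 2, 3, 5, 6

§1 is struck. The only function of §2 is the waiver condition for §1, so it cannot stand once §1 is removed. §3 merely fixes the acknowledgement condition for §1; with §1 gone it has nothing to operate on and falls away. Although §7 refers to §1, its operative terms do not depend on §1, so it remains in effect. §8 mentions §2 but its own obligation stands independently of §2, so §8 is not affected. §9 declares §1 and §5 mutually dependent; since one of them has fallen, all of them are of no effect. That brings down §5 as well. §6 in turn depends solely on a provision now struck and likewise falls. The remainder continues in force under §9. §4, §7, §8, and §9 remain in effect.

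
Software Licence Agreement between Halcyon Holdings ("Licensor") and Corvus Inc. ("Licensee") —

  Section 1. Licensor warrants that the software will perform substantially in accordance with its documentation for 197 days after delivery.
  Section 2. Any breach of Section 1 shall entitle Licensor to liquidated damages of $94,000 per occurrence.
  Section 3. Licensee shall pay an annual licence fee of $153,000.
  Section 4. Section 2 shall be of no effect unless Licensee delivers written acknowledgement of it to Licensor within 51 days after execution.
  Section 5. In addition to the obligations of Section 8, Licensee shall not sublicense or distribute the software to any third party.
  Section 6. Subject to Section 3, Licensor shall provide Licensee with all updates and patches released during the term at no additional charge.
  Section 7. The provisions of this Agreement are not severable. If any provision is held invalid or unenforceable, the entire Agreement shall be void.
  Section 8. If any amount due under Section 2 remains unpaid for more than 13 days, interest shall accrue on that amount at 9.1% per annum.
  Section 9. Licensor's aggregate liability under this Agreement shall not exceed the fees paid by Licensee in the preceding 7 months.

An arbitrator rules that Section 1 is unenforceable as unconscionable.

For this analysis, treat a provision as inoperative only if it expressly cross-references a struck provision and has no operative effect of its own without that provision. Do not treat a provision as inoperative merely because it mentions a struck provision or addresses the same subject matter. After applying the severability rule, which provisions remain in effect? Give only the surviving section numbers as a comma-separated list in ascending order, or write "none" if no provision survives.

none

Section 1 is struck. The whole of Section 2 is the liquidated-damages amount, defined by reference to Section 1, so Section 2 cannot stand once Section 1 is removed. Section 4 operates only by reference to Section 2, so it falls with Section 2. Section 8 operates only by reference to Section 2, so it falls with Section 2. Section 7 provides that the Agreement is not severable, so the invalidity of any one provision voids the entire Agreement. No provision of the Agreement survives.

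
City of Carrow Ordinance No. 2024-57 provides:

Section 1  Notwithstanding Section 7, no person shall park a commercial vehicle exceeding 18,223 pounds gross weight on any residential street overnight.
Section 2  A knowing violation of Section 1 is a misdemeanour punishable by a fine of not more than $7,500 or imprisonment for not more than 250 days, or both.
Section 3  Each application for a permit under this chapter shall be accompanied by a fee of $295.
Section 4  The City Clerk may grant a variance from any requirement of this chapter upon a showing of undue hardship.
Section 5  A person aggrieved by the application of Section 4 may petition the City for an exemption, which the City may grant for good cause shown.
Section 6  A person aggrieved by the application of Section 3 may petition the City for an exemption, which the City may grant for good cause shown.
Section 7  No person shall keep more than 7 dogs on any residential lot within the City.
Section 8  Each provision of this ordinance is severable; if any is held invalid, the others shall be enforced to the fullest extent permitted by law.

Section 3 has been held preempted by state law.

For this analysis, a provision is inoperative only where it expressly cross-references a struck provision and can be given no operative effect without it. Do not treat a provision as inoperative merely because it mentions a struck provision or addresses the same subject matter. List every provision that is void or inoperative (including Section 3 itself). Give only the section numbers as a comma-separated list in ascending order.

Section 3 is struck. Section 6 has no operative effect of its own apart from Section 3 and is therefore inoperative. Under the severability clause in Section 8, the remaining provisions continue in force. The provisions still in force are Section 1, Section 2, Section 4, Section 5, Section 7, and Section 8.

3, 6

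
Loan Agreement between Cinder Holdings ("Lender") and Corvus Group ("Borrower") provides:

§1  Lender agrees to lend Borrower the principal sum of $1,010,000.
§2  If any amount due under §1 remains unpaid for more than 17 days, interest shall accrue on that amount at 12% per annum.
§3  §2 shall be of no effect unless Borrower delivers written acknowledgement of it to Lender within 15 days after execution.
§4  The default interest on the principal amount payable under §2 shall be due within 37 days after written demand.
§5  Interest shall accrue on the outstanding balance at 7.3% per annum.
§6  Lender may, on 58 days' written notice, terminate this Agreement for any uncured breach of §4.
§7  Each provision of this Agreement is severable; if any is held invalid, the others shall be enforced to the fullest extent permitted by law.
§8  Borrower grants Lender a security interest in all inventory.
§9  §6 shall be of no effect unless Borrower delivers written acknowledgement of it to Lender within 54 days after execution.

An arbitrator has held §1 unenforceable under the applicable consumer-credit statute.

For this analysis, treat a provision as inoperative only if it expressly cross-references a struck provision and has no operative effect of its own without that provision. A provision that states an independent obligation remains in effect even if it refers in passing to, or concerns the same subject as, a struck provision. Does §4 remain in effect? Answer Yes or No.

No

§1 is struck. §2 operates only by reference to §1, so it falls with §1. The only function of §3 is the acknowledgement condition for §2, so it cannot stand once §2 is removed. §4 does nothing except set the payment deadline for the default interest on the principal amount by reference to §2; with §2 gone it has no independent effect and is inoperative. §6 operates only by reference to §4, so it falls with §4. The only function of §9 is the acknowledgement condition for §6, so it cannot stand once §6 is removed. Under the severability clause in §7, the remaining provisions continue in force. §5, §7, and §8 remain in effect. §4 is among the inoperative provisions, so the answer is no.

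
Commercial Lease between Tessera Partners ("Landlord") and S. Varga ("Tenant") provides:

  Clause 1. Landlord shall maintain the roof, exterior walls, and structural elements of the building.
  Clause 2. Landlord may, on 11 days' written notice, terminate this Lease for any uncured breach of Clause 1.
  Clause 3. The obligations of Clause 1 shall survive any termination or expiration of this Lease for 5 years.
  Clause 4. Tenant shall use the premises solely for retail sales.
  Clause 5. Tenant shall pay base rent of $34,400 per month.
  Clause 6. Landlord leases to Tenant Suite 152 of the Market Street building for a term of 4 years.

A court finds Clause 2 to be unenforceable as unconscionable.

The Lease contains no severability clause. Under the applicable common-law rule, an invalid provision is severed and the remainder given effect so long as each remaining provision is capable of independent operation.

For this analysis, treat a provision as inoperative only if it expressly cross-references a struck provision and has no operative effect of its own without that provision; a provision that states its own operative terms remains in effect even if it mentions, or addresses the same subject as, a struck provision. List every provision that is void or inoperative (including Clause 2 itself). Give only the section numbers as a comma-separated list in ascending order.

2

Clause 2 is struck. No other provision's operative terms depend on Clause 2. Under the stated default rule, only provisions that cannot operate independently fall away; the rest are enforced. That leaves Clause 1, Clause 3, Clause 4, Clause 5, and Clause 6 in effect.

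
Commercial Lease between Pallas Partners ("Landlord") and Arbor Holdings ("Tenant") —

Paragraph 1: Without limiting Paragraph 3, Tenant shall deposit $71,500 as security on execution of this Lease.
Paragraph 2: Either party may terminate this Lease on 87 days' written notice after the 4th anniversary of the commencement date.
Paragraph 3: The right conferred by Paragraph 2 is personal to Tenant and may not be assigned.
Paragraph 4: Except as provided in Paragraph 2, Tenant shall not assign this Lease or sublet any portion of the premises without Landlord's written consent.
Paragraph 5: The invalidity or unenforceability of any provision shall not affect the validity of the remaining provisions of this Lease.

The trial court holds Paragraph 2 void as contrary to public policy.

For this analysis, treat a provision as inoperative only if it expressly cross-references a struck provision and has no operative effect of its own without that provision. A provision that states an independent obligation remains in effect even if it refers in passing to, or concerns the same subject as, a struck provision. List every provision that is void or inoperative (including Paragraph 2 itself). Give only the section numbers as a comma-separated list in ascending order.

Paragraph 2 is struck. Paragraph 3 operates only by reference to Paragraph 2, so it falls with Paragraph 2. Paragraph 4 mentions Paragraph 2 but its own obligation stands independently of Paragraph 2, so Paragraph 4 is not affected. Paragraph 1 mentions Paragraph 3 but its own obligation stands independently of Paragraph 3, so Paragraph 1 is not affected. Under the severability clause in Paragraph 5, the remaining provisions continue in force. Paragraph 1, Paragraph 4, and Paragraph 5 remain in effect.

2, 3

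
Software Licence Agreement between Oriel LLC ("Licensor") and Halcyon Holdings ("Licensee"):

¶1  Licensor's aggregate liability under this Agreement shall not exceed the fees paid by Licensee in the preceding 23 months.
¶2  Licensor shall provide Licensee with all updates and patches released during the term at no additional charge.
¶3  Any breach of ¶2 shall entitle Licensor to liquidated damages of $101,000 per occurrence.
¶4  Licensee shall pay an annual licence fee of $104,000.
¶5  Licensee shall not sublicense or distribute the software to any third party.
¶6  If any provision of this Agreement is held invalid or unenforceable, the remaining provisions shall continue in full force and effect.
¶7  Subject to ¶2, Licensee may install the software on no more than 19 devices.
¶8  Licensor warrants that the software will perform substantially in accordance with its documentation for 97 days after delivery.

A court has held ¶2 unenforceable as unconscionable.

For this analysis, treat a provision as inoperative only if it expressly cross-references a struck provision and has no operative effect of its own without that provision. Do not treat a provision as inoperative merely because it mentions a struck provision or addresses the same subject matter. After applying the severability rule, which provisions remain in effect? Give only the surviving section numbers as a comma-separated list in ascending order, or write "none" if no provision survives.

1, 4, 5, 6, 7, 8

¶2 is struck. ¶3 has no operative effect of its own apart from ¶2 and is therefore inoperative. Although ¶7 refers to ¶2, its operative terms do not depend on ¶2, so it remains in effect. ¶6 is a severability clause and preserves every provision that can still be given independent effect. ¶1, ¶4, ¶5, ¶6, ¶7, and ¶8 remain in effect.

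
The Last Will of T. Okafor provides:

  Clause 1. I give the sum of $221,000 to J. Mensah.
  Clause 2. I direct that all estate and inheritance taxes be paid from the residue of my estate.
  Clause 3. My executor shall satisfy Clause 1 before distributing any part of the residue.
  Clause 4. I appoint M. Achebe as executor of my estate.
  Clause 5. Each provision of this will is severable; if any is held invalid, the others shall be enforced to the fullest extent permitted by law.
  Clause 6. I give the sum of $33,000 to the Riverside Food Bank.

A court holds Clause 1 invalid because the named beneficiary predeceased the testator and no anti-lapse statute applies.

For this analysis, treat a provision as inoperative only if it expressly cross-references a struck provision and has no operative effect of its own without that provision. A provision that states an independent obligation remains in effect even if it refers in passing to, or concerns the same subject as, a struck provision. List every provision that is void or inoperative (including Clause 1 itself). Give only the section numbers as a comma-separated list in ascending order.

Clause 1 is struck. Clause 3 has no operative effect of its own apart from Clause 1 and is therefore inoperative. Clause 5 is a severability clause and preserves every provision that can still be given independent effect. Clause 2, Clause 4, Clause 5, and Clause 6 remain in effect.

1, 3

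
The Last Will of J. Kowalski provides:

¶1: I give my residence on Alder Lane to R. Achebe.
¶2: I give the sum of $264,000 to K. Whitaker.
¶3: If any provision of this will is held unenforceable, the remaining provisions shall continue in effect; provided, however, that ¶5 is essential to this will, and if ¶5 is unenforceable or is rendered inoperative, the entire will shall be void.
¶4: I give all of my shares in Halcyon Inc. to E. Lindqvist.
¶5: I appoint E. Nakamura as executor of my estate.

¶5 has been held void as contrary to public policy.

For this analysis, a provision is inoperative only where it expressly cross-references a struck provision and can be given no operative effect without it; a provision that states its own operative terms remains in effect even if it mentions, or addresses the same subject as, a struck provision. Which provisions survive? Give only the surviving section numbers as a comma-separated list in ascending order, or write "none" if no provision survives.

none

¶5 is struck. Nothing else in the will is defined by reference to ¶5. ¶3 makes ¶5 an essential term, and ¶5 is the provision held invalid; under ¶3, the entire will is therefore void. No provision of the will survives.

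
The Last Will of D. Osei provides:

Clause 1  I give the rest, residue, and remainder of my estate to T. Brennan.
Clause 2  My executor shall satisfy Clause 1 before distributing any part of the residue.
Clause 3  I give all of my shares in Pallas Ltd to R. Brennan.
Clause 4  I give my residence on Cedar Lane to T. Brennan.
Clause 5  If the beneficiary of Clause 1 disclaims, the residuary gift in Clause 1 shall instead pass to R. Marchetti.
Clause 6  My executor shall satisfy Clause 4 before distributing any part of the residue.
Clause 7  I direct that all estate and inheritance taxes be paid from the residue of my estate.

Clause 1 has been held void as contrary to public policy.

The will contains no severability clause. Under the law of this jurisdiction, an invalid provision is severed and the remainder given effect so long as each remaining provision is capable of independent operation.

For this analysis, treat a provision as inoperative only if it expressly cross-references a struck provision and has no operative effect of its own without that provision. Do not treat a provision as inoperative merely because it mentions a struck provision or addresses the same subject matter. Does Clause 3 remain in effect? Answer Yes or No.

Clause 1 is struck. Clause 2 merely fixes the priority direction for Clause 1; with Clause 1 gone it has nothing to operate on and falls away. The only function of Clause 5 is the alternative disposition for Clause 1, so it cannot stand once Clause 1 is removed. With no severability clause, the stated default rule severs what cannot stand and enforces each remaining provision that can operate on its own. The provisions still in force are Clause 3, Clause 4, Clause 6, and Clause 7. Clause 3 is among the surviving provisions, so the answer is yes.

Yes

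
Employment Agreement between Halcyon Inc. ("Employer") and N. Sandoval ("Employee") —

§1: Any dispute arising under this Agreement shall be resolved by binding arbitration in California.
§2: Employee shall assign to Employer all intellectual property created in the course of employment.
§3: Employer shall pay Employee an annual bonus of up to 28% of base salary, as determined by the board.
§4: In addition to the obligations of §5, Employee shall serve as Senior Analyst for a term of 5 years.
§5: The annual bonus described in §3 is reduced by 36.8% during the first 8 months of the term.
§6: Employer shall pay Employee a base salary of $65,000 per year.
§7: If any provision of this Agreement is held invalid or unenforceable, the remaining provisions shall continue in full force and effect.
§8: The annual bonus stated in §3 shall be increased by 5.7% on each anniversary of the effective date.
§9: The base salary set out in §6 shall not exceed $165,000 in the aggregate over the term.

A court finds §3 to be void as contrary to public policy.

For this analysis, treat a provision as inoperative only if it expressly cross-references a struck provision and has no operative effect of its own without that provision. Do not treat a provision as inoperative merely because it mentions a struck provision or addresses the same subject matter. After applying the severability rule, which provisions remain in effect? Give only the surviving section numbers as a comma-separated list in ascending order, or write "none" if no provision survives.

1, 2, 4, 6, 7, 9

§3 is struck. §5 operates only by reference to §3, so it falls with §3. §8 operates only by reference to §3, so it falls with §3. Although §4 refers to §5, its operative terms do not depend on §5, so it remains in effect. §7 is a severability clause and preserves every provision that can still be given independent effect. That leaves §1, §2, §4, §6, §7, and §9 in effect.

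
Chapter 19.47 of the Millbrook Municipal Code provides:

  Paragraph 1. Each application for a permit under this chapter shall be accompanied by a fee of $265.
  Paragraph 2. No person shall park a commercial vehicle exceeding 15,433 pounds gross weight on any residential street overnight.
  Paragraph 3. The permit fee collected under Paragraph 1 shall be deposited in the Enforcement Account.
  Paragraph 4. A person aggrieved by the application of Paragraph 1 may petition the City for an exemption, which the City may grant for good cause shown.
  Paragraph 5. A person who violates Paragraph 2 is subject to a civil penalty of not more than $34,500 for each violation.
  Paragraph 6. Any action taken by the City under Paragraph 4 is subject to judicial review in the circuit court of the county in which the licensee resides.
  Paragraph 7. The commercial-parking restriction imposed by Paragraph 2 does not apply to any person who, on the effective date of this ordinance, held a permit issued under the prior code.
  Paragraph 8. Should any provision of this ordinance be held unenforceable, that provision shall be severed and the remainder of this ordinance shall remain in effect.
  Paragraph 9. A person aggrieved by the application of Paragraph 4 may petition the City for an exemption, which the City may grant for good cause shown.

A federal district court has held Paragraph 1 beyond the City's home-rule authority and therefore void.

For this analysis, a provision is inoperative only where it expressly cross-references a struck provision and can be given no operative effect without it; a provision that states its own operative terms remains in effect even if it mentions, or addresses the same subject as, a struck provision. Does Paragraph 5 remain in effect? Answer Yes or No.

Paragraph 1 is struck. Paragraph 3 operates only by reference to Paragraph 1, so it falls with Paragraph 1. Paragraph 4 has no operative effect of its own apart from Paragraph 1 and is therefore inoperative. Paragraph 6 merely fixes the judicial-review right for Paragraph 4; with Paragraph 4 gone it has nothing to operate on and falls away. Paragraph 9 operates only by reference to Paragraph 4, so it falls with Paragraph 4. Paragraph 8 is a severability clause and preserves every provision that can still be given independent effect. That leaves Paragraph 2, Paragraph 5, Paragraph 7, and Paragraph 8 in effect. Paragraph 5 is among the surviving provisions, so the answer is yes.

Yes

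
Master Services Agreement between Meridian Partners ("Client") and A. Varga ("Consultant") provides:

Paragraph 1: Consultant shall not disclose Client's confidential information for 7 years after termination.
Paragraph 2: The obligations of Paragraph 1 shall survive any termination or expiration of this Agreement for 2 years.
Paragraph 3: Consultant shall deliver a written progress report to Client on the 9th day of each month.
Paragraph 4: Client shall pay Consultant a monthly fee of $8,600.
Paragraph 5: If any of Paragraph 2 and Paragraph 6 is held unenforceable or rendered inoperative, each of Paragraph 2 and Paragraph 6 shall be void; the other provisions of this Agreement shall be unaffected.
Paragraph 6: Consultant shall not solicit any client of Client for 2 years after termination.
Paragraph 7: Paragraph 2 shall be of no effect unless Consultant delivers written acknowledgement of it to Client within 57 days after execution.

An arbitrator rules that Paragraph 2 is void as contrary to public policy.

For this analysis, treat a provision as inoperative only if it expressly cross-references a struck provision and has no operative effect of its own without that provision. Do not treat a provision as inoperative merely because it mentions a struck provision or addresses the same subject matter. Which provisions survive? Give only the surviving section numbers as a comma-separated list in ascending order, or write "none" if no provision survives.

Paragraph 2 is struck. Paragraph 7 has no operative effect of its own apart from Paragraph 2 and is therefore inoperative. Paragraph 5 declares Paragraph 2 and Paragraph 6 mutually dependent; since one of them has fallen, all of them are of no effect. That brings down Paragraph 6 as well. The remainder continues in force under Paragraph 5. The provisions still in force are Paragraph 1, Paragraph 3, Paragraph 4, and Paragraph 5.

1, 3, 4, 5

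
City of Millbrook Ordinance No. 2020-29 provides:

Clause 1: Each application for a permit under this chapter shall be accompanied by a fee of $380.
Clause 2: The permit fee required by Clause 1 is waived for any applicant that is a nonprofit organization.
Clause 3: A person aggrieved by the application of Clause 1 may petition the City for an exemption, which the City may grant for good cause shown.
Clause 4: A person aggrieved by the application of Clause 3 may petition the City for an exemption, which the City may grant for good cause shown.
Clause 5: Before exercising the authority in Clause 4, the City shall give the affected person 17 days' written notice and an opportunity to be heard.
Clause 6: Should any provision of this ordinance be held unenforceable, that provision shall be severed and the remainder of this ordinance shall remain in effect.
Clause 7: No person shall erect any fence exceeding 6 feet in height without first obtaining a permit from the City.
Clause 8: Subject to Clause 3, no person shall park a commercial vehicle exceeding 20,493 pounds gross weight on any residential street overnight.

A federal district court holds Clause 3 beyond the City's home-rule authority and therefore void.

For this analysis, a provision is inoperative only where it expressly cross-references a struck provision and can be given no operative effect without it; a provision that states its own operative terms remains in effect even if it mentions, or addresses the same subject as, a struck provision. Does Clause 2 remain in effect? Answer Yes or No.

Clause 3 is struck. Clause 4 has no operative effect of its own apart from Clause 3 and is therefore inoperative. The only function of Clause 5 is the notice-and-hearing requirement for Clause 4, so it cannot stand once Clause 4 is removed. Although Clause 8 refers to Clause 3, its operative terms do not depend on Clause 3, so it remains in effect. Under the severability clause in Clause 6, the remaining provisions continue in force. Clause 1, Clause 2, Clause 6, Clause 7, and Clause 8 remain in effect. Clause 2 is among the surviving provisions, so the answer is yes.

Yes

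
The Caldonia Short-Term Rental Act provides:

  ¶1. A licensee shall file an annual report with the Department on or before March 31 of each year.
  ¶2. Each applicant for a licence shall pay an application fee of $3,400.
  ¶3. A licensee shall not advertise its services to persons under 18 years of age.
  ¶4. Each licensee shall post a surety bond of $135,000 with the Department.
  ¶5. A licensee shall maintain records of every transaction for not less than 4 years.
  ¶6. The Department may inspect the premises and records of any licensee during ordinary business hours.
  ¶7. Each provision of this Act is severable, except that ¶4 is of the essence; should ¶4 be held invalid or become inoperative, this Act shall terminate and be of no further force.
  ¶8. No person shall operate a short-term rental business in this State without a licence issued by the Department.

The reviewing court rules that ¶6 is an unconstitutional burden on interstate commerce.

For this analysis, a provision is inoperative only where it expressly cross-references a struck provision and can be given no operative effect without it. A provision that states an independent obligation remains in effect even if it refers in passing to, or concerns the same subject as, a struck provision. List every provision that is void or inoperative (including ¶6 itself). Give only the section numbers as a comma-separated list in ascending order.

6

¶6 is struck. No other provision's operative terms depend on ¶6. ¶7 makes ¶4 an essential term, but ¶4 is unaffected, so the severability proviso in ¶7 preserves the remaining provisions. That leaves ¶1, ¶2, ¶3, ¶4, ¶5, ¶7, and ¶8 in effect.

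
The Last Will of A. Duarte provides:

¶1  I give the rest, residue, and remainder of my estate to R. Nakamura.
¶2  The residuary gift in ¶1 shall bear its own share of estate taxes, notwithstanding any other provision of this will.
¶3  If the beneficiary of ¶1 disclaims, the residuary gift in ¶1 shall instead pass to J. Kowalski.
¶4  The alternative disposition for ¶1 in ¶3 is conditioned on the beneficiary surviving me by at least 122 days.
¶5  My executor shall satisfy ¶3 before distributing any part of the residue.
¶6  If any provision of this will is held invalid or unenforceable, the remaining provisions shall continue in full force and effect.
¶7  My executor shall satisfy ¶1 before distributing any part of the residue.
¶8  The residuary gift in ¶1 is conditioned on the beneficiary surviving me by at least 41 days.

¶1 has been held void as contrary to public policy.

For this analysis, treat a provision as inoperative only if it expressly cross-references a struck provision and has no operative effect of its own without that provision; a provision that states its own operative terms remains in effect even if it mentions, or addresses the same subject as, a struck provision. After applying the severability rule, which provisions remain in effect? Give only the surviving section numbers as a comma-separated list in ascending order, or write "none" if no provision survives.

6

¶1 is struck. ¶2 has no operative effect of its own apart from ¶1 and is therefore inoperative. ¶3 merely fixes the alternative disposition for ¶1; with ¶1 gone it has nothing to operate on and falls away. ¶7 merely fixes the priority direction for ¶1; with ¶1 gone it has nothing to operate on and falls away. The only function of ¶8 is the survivorship condition on ¶1, so it cannot stand once ¶1 is removed. ¶4 merely fixes the survivorship condition on ¶3; with ¶3 gone it has nothing to operate on and falls away. The only function of ¶5 is the priority direction for ¶3, so it cannot stand once ¶3 is removed. Under the severability clause in ¶6, the remaining provisions continue in force. Only ¶6 remains in effect.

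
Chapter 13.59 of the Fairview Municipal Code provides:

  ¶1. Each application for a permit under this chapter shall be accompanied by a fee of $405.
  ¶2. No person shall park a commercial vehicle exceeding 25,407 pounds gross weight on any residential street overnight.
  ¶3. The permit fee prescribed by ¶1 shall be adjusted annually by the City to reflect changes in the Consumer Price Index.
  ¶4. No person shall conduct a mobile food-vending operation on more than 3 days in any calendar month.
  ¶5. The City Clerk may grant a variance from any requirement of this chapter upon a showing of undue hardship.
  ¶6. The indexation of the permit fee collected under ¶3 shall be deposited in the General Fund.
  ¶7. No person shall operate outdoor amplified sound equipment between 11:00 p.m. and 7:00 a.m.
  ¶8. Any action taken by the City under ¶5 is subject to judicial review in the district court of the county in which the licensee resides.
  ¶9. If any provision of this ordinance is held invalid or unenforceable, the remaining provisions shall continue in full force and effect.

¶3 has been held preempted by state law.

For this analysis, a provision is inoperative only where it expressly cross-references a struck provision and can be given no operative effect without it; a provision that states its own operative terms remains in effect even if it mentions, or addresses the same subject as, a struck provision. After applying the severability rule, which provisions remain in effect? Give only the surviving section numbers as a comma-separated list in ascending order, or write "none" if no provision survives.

¶3 is struck. ¶6 does nothing except set the disposition of the indexation of the permit fee by reference to ¶3; with ¶3 gone it has no independent effect and is inoperative. ¶9 is a severability clause and preserves every provision that can still be given independent effect. The provisions still in force are ¶1, ¶2, ¶4, ¶5, ¶7, ¶8, and ¶9.

1, 2, 4, 5, 7, 8, 9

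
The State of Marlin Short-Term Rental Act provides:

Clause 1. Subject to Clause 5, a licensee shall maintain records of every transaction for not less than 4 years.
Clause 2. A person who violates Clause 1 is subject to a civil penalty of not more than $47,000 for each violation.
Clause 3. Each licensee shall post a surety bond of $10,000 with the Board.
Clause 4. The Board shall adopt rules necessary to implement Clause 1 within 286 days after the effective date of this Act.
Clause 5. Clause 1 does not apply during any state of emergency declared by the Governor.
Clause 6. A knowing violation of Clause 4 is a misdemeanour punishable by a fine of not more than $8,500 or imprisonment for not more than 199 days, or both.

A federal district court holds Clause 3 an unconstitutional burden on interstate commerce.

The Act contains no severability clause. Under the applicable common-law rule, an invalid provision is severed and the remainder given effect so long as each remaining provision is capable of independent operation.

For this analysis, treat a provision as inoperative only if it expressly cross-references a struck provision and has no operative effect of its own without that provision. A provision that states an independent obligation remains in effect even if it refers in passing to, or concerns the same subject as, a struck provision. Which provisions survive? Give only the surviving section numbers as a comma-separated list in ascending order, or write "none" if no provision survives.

Clause 3 is struck. Nothing else in the Act is defined by reference to Clause 3. Under the stated default rule, only provisions that cannot operate independently fall away; the rest are enforced. The provisions still in force are Clause 1, Clause 2, Clause 4, Clause 5, and Clause 6.

1, 2, 4, 5, 6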